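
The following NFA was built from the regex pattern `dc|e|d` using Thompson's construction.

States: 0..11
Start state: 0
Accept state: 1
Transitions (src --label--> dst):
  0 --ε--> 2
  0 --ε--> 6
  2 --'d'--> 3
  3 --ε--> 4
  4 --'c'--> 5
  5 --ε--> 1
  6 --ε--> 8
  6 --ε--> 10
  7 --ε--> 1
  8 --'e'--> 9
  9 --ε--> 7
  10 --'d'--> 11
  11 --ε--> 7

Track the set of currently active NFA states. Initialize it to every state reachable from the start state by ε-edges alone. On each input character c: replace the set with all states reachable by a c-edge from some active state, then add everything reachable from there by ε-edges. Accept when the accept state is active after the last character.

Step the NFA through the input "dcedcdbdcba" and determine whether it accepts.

Answer: REJECT

Trace:
S₀ = ε-closure({0}) = {0,2,6,8,10}
'd' @ 1: {1,3,4,7,11}  ✓accept
'c' @ 2: {1,5}  ✓accept
'e' @ 3: {}  — state set empty
rest 'dcdbdcba' ignored (set empty)
after full input: {}  (accept=1 not in)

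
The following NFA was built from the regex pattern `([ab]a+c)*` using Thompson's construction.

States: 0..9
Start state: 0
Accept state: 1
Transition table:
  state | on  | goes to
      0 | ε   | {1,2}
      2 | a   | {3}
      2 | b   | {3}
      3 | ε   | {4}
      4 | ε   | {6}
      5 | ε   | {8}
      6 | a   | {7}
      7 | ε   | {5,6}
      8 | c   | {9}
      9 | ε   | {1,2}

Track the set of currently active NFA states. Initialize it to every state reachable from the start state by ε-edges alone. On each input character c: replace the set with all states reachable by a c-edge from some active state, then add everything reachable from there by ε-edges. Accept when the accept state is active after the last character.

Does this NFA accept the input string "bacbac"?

Answer: ACCEPT

Derivation:
initial (ε-close {0}): {0,1,2}
'b' @ 1: {3,4,6}
'a' @ 2: {5,6,7,8}
'c' @ 3: {1,2,9}  ✓accept
'b' @ 4: {3,4,6}
'a' @ 5: {5,6,7,8}
'c' @ 6: {1,2,9}  ✓accept
after full input: {1,2,9}  (accept=1 in)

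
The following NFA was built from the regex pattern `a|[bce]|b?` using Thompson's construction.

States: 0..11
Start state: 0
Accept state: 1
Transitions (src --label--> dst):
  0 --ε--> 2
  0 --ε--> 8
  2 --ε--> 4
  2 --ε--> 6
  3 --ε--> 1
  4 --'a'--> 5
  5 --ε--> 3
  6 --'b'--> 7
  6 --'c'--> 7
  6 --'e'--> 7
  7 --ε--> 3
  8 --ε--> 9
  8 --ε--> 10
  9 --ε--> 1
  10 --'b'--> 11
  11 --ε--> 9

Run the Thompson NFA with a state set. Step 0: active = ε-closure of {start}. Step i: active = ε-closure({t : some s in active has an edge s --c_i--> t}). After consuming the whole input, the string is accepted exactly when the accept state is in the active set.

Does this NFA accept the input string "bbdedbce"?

Answer: REJECT

Derivation:
initial (ε-close {0}): {0,1,2,4,6,8,9,10}
'b' @ 1: {1,3,7,9,11}  ✓accept
'b' @ 2: {}  — state set empty
rest 'dedbce' ignored (set empty)
after full input: {}  (accept=1 not in)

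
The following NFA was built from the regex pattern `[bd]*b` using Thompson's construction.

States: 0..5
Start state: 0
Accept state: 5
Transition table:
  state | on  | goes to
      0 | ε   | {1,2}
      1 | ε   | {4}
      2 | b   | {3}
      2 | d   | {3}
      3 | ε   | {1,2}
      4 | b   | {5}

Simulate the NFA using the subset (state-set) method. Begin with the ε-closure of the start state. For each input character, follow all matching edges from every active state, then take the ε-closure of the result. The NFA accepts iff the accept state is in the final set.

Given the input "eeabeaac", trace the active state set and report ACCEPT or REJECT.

S₀ = ε-closure({0}) = {0,1,2,4}
'e' @ 1: {}  — state set empty
rest 'eabeaac' ignored (set empty)
final: {}; accept 5 not in set

Answer: REJECT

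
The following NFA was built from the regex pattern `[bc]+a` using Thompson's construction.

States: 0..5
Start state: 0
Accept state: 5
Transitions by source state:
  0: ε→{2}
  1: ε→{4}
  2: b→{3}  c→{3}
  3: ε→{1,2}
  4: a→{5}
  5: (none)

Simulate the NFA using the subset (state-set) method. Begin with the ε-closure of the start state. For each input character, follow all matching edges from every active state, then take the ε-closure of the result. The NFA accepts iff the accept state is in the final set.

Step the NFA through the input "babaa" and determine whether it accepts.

Answer: REJECT

Derivation:
S₀ = ε-closure({0}) = {0,2}
'b' @ 1: {1,2,3,4}
'a' @ 2: {5}  ✓accept
'b' @ 3: {}  — state set empty
rest 'aa' ignored (set empty)
end set {} — state 5 not in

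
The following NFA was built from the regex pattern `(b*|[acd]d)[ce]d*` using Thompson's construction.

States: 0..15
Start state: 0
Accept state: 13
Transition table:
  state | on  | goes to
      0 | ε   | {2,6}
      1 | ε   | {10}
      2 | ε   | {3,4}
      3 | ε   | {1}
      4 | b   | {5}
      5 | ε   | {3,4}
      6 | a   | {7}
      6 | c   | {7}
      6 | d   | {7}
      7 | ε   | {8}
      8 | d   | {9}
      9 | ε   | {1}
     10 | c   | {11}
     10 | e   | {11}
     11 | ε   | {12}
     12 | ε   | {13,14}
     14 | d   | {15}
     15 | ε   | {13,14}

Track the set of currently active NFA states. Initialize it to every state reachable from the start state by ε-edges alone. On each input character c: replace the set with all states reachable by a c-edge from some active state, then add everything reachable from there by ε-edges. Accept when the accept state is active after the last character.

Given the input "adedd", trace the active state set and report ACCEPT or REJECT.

Answer: ACCEPT

Trace:
initial (ε-close {0}): {0,1,2,3,4,6,10}
'a' @ 1: {7,8}
'd' @ 2: {1,9,10}
'e' @ 3: {11,12,13,14}  (accept∈set)
'd' @ 4: {13,14,15}  (accept∈set)
'd' @ 5: {13,14,15}  (accept∈set)
after full input: {13,14,15}  (accept=13 in)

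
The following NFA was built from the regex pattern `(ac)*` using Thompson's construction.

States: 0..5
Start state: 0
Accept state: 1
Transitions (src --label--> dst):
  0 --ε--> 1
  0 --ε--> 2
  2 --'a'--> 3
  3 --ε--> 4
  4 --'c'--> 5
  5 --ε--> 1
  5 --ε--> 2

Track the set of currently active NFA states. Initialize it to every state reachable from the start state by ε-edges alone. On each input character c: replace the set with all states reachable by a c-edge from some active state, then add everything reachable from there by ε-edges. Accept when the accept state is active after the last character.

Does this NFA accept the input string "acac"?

start: ε-closure({0}) = {0,1,2}
'a' @ 1: {3,4}
'c' @ 2: {1,2,5}  ✓accept
'a' @ 3: {3,4}
'c' @ 4: {1,2,5}  ✓accept
after full input: {1,2,5}  (accept=1 in)

Answer: ACCEPT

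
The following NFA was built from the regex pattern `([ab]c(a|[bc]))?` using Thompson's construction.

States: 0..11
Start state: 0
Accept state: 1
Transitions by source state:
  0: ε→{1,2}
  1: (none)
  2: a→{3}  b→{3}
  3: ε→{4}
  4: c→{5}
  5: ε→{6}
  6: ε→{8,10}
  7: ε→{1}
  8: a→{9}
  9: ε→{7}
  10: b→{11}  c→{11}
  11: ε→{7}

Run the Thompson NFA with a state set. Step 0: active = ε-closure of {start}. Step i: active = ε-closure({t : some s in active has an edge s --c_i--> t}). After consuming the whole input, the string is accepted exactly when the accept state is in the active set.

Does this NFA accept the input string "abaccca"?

Answer: REJECT

Trace:
initial (ε-close {0}): {0,1,2}
'a' @ 1: {3,4}
'b' @ 2: {}  — no active states
rest 'accca' ignored (set empty)
after full input: {}  (accept=1 not in)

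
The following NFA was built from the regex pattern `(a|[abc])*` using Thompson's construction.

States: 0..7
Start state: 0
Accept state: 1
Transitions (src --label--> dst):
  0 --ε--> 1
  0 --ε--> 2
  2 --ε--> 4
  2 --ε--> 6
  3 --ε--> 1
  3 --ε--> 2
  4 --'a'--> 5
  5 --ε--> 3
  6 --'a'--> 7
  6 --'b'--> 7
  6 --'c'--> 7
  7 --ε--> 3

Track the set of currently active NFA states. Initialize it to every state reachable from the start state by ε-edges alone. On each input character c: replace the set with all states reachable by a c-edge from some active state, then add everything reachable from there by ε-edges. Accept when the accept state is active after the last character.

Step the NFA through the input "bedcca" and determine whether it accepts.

S₀ = ε-closure({0}) = {0,1,2,4,6}
'b' @ 1: {1,2,3,4,6,7}  [accepting]
'e' @ 2: {}  — state set empty
rest 'dcca' ignored (set empty)
end set {} — state 1 not in

Answer: REJECT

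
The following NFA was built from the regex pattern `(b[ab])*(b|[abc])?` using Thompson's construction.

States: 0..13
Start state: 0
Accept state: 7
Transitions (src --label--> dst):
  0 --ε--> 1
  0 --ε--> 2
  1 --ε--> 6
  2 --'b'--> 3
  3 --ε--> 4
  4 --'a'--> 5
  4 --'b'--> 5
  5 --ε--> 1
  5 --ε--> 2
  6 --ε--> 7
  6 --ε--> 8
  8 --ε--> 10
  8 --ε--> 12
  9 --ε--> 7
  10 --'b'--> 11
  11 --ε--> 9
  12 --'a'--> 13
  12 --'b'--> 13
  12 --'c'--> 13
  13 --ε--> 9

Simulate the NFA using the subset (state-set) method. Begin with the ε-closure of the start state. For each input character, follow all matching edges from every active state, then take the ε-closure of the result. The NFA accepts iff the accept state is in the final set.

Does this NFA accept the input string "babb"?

S₀ = ε-closure({0}) = {0,1,2,6,7,8,10,12}
'b' @ 1: {3,4,7,9,11,13}  [accepting]
'a' @ 2: {1,2,5,6,7,8,10,12}  [accepting]
'b' @ 3: {3,4,7,9,11,13}  [accepting]
'b' @ 4: {1,2,5,6,7,8,10,12}  [accepting]
final: {1,2,5,6,7,8,10,12}; accept 7 in set

Answer: ACCEPT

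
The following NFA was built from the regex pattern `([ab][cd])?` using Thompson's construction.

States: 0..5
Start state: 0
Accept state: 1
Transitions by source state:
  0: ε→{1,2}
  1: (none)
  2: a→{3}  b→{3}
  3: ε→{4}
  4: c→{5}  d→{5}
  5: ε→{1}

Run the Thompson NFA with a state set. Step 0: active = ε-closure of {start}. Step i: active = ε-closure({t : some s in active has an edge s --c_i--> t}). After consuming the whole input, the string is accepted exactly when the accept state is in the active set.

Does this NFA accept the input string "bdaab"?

Answer: REJECT

Derivation:
start: ε-closure({0}) = {0,1,2}
'b' @ 1: {3,4}
'd' @ 2: {1,5}  (accept∈set)
'a' @ 3: {}  — dead — no transitions
rest 'ab' ignored (set empty)
end set {} — state 1 not in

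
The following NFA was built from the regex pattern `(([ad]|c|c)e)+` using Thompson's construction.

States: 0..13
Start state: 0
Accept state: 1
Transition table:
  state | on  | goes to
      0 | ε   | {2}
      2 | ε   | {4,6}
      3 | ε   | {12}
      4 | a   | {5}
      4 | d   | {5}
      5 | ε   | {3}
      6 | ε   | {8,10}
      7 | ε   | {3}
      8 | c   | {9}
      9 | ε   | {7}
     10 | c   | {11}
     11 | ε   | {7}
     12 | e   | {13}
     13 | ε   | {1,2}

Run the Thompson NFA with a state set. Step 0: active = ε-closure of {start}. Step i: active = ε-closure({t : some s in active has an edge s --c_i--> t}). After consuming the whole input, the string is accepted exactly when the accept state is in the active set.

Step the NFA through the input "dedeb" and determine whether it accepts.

S₀ = ε-closure({0}) = {0,2,4,6,8,10}
'd' @ 1: {3,5,12}
'e' @ 2: {1,2,4,6,8,10,13}  ✓accept
'd' @ 3: {3,5,12}
'e' @ 4: {1,2,4,6,8,10,13}  ✓accept
'b' @ 5: {}  — state set empty
final: {}; accept 1 not in set

Answer: REJECT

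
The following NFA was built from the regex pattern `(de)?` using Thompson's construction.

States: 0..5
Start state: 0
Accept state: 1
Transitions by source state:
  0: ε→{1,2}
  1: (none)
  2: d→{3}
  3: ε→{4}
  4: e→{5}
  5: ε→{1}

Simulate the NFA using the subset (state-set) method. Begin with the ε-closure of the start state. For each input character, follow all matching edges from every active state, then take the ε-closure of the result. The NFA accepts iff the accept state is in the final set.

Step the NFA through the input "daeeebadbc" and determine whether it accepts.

Answer: REJECT

Derivation:
S₀ = ε-closure({0}) = {0,1,2}
'd' @ 1: {3,4}
'a' @ 2: {}  — state set empty
rest 'eeebadbc' ignored (set empty)
end set {} — state 1 not in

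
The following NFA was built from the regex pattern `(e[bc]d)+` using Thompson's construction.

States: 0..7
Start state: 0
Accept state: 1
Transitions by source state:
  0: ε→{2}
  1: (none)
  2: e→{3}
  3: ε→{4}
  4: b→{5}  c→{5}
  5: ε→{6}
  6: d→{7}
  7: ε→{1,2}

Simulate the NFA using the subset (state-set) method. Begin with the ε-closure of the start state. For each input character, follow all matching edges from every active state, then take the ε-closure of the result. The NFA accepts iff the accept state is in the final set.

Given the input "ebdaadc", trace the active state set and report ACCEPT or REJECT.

Answer: REJECT

Trace:
start: ε-closure({0}) = {0,2}
'e' @ 1: {3,4}
'b' @ 2: {5,6}
'd' @ 3: {1,2,7}  (accept∈set)
'a' @ 4: {}  — no active states
rest 'adc' ignored (set empty)
final: {}; accept 1 not in set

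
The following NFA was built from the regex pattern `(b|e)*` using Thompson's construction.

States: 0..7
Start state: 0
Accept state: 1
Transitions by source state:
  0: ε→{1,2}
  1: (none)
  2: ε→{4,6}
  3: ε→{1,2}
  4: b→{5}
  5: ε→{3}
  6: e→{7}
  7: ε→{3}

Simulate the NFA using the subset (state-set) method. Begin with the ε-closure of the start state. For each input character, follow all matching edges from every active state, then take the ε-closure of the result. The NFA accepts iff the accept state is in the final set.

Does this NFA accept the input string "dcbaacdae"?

initial (ε-close {0}): {0,1,2,4,6}
'd' @ 1: {}  — state set empty
rest 'cbaacdae' ignored (set empty)
final: {}; accept 1 not in set

Answer: REJECT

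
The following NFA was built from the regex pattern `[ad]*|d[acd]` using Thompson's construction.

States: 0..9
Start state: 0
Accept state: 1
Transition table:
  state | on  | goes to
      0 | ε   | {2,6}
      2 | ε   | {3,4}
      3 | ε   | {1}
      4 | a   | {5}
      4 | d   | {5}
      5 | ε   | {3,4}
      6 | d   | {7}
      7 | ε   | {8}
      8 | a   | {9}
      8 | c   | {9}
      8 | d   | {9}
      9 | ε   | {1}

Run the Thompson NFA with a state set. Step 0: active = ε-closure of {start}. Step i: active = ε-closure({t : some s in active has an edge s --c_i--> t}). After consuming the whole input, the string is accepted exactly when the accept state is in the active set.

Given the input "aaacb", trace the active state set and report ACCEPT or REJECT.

S₀ = ε-closure({0}) = {0,1,2,3,4,6}
'a' @ 1: {1,3,4,5}  [accepting]
'a' @ 2: {1,3,4,5}  [accepting]
'a' @ 3: {1,3,4,5}  [accepting]
'c' @ 4: {}  — state set empty
rest 'b' ignored (set empty)
end set {} — state 1 not in

Answer: REJECT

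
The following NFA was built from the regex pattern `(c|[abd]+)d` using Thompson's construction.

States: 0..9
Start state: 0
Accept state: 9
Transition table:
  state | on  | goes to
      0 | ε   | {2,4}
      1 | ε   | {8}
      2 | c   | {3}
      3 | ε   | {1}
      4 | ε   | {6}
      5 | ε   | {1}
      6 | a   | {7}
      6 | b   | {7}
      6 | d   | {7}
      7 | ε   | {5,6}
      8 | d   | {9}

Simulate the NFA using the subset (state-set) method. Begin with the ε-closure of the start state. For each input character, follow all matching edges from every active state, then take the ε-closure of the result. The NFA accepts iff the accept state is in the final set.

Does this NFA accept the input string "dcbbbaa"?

Answer: REJECT

Trace:
initial (ε-close {0}): {0,2,4,6}
'd' @ 1: {1,5,6,7,8}
'c' @ 2: {}  — dead — no transitions
rest 'bbbaa' ignored (set empty)
final: {}; accept 9 not in set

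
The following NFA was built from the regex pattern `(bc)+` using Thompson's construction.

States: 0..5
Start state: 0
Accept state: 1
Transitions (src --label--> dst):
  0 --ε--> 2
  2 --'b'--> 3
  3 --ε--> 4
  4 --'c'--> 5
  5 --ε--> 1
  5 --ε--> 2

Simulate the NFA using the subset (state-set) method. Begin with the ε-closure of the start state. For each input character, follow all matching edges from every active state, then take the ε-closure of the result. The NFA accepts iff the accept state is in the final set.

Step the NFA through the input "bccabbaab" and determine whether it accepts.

Answer: REJECT

Steps:
S₀ = ε-closure({0}) = {0,2}
'b' @ 1: {3,4}
'c' @ 2: {1,2,5}  [accepting]
'c' @ 3: {}  — state set empty
rest 'abbaab' ignored (set empty)
final: {}; accept 1 not in set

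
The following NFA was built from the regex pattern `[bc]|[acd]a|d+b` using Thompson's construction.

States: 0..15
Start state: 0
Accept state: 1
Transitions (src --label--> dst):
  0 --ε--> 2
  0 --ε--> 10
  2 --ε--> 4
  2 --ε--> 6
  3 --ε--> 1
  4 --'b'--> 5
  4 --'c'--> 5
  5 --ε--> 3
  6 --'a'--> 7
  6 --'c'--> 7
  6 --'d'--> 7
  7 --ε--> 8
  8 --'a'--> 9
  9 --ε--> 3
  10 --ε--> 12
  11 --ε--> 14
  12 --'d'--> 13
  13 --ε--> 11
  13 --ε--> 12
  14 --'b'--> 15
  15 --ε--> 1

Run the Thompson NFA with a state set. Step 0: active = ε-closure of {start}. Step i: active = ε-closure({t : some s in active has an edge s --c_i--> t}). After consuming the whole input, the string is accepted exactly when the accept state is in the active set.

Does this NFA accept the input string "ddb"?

start: ε-closure({0}) = {0,2,4,6,10,12}
'd' @ 1: {7,8,11,12,13,14}
'd' @ 2: {11,12,13,14}
'b' @ 3: {1,15}  [accepting]
end set {1,15} — state 1 in

Answer: ACCEPT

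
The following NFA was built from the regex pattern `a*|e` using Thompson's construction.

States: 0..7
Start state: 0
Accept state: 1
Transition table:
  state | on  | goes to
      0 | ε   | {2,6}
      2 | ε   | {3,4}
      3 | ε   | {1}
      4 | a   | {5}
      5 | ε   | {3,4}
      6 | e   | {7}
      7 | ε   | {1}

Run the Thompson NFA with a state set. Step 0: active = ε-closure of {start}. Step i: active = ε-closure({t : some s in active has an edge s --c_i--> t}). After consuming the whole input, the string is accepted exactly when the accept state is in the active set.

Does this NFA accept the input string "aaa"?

initial (ε-close {0}): {0,1,2,3,4,6}
'a' @ 1: {1,3,4,5}  (accept∈set)
'a' @ 2: {1,3,4,5}  (accept∈set)
'a' @ 3: {1,3,4,5}  (accept∈set)
final: {1,3,4,5}; accept 1 in set

Answer: ACCEPT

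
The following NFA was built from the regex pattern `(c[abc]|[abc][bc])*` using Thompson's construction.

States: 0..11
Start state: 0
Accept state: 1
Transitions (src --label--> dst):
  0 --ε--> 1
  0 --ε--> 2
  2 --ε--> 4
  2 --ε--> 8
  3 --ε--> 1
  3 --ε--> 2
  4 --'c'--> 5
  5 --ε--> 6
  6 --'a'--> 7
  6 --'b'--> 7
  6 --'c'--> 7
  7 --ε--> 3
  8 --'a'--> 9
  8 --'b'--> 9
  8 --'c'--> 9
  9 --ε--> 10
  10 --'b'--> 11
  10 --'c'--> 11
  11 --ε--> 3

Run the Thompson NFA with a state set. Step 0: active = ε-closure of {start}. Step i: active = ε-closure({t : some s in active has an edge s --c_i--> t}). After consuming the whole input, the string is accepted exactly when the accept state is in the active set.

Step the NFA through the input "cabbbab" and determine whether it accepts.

initial (ε-close {0}): {0,1,2,4,8}
'c' @ 1: {5,6,9,10}
'a' @ 2: {1,2,3,4,7,8}  [accepting]
'b' @ 3: {9,10}
'b' @ 4: {1,2,3,4,8,11}  [accepting]
'b' @ 5: {9,10}
'a' @ 6: {}  — state set empty
rest 'b' ignored (set empty)
end set {} — state 1 not in

Answer: REJECT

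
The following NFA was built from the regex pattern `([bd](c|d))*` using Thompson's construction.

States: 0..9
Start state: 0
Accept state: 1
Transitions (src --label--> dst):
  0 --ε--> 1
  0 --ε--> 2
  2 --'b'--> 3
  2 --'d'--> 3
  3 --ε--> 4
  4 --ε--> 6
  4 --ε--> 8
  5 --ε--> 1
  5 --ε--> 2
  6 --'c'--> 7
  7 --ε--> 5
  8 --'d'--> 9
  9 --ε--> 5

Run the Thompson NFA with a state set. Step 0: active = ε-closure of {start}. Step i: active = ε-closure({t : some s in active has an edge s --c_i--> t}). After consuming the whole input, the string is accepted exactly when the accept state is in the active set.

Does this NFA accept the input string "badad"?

Answer: REJECT

Steps:
start: ε-closure({0}) = {0,1,2}
'b' @ 1: {3,4,6,8}
'a' @ 2: {}  — state set empty
rest 'dad' ignored (set empty)
final: {}; accept 1 not in set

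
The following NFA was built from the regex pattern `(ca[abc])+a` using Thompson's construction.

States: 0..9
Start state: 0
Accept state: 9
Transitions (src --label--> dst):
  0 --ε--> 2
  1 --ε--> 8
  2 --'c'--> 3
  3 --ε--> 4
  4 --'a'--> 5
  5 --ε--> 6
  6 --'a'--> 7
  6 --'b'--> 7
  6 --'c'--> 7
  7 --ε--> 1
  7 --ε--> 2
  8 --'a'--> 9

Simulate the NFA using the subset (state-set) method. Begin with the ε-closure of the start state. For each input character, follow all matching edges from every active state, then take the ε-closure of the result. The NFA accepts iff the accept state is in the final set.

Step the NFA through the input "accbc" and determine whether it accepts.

Answer: REJECT

Steps:
start: ε-closure({0}) = {0,2}
'a' @ 1: {}  — dead — no transitions
rest 'ccbc' ignored (set empty)
after full input: {}  (accept=9 not in)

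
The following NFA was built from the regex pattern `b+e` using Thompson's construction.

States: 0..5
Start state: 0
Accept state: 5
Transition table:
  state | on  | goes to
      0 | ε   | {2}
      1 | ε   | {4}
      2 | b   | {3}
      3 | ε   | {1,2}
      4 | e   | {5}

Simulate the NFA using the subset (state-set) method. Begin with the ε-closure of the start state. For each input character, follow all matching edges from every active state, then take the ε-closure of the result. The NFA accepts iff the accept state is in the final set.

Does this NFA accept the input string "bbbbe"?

Answer: ACCEPT

Steps:
S₀ = ε-closure({0}) = {0,2}
'b' @ 1: {1,2,3,4}
'b' @ 2: {1,2,3,4}
'b' @ 3: {1,2,3,4}
'b' @ 4: {1,2,3,4}
'e' @ 5: {5}  ✓accept
after full input: {5}  (accept=5 in)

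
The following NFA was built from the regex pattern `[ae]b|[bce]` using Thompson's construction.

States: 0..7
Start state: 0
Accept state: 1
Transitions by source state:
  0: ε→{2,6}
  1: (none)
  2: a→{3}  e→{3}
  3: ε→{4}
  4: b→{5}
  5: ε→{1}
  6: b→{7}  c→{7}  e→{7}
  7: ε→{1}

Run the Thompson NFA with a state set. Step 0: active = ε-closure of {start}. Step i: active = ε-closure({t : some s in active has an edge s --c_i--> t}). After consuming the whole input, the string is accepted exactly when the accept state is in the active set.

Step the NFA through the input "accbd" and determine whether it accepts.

start: ε-closure({0}) = {0,2,6}
'a' @ 1: {3,4}
'c' @ 2: {}  — dead — no transitions
rest 'cbd' ignored (set empty)
final: {}; accept 1 not in set

Answer: REJECT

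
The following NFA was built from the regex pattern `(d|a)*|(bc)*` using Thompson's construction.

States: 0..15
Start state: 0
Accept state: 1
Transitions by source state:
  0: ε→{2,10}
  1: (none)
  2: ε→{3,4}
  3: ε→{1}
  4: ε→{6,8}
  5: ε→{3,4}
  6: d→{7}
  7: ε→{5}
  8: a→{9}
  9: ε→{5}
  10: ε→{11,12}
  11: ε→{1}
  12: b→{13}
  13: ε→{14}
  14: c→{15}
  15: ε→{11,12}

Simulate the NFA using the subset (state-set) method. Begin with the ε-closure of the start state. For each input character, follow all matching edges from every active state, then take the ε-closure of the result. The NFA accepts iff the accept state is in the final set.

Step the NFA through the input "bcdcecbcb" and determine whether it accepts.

start: ε-closure({0}) = {0,1,2,3,4,6,8,10,11,12}
'b' @ 1: {13,14}
'c' @ 2: {1,11,12,15}  [accepting]
'd' @ 3: {}  — no active states
rest 'cecbcb' ignored (set empty)
final: {}; accept 1 not in set

Answer: REJECT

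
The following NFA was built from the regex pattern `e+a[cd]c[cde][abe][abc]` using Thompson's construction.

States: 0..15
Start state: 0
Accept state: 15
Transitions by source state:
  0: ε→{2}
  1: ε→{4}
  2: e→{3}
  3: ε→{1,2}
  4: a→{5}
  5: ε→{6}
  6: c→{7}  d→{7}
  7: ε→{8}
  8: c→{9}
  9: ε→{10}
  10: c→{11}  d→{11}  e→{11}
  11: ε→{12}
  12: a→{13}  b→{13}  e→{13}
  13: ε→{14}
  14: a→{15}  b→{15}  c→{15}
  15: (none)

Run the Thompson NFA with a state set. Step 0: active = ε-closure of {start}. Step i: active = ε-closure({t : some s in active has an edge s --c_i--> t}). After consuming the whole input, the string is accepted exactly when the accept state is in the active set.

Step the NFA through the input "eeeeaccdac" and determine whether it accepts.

Answer: ACCEPT

Trace:
initial (ε-close {0}): {0,2}
'e' @ 1: {1,2,3,4}
'e' @ 2: {1,2,3,4}
'e' @ 3: {1,2,3,4}
'e' @ 4: {1,2,3,4}
'a' @ 5: {5,6}
'c' @ 6: {7,8}
'c' @ 7: {9,10}
'd' @ 8: {11,12}
'a' @ 9: {13,14}
'c' @ 10: {15}  ✓accept
end set {15} — state 15 in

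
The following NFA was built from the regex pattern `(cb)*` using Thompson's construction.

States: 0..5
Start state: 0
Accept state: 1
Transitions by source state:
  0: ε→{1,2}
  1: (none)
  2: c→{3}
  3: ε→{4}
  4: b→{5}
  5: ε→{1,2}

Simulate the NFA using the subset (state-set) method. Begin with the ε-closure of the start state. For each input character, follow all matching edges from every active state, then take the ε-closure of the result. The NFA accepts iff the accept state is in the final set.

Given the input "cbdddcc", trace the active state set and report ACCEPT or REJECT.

Answer: REJECT

Trace:
start: ε-closure({0}) = {0,1,2}
'c' @ 1: {3,4}
'b' @ 2: {1,2,5}  (accept∈set)
'd' @ 3: {}  — dead — no transitions
rest 'ddcc' ignored (set empty)
after full input: {}  (accept=1 not in)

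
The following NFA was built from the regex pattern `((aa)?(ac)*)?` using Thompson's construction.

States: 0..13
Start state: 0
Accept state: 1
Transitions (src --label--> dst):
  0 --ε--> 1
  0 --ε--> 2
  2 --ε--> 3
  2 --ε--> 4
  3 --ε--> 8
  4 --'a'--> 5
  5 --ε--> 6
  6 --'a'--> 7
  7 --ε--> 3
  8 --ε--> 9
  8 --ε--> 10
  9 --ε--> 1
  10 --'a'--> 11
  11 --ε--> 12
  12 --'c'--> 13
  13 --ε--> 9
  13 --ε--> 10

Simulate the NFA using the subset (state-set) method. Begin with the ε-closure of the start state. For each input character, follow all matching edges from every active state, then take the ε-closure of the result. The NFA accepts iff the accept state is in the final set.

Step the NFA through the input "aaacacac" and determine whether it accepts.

initial (ε-close {0}): {0,1,2,3,4,8,9,10}
'a' @ 1: {5,6,11,12}
'a' @ 2: {1,3,7,8,9,10}  [accepting]
'a' @ 3: {11,12}
'c' @ 4: {1,9,10,13}  [accepting]
'a' @ 5: {11,12}
'c' @ 6: {1,9,10,13}  [accepting]
'a' @ 7: {11,12}
'c' @ 8: {1,9,10,13}  [accepting]
after full input: {1,9,10,13}  (accept=1 in)

Answer: ACCEPT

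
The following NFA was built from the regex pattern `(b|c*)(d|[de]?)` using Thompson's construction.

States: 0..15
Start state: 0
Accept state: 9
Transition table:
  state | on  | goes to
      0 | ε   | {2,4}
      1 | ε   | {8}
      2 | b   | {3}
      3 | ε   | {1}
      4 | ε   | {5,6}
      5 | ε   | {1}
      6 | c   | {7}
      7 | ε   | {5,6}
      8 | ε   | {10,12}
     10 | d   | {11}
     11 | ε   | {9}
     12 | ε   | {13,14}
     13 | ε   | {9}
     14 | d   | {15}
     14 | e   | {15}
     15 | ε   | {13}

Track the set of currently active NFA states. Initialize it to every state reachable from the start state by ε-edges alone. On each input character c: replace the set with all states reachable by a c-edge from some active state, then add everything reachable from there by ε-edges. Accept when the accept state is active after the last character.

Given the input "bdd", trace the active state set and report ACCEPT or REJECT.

Answer: REJECT

Trace:
start: ε-closure({0}) = {0,1,2,4,5,6,8,9,10,12,13,14}
'b' @ 1: {1,3,8,9,10,12,13,14}  (accept∈set)
'd' @ 2: {9,11,13,15}  (accept∈set)
'd' @ 3: {}  — state set empty
end set {} — state 9 not in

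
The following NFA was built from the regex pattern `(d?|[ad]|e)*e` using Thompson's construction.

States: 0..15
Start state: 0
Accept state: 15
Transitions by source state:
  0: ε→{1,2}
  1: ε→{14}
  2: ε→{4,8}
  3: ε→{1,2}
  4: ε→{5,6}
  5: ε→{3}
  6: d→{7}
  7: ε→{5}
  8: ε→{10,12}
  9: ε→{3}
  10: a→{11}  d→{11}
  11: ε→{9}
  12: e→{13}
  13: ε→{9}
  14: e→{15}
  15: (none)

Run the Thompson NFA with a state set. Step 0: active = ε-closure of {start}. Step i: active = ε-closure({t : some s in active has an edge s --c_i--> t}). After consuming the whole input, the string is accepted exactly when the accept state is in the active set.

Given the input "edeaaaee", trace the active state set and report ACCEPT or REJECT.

Answer: ACCEPT

Derivation:
initial (ε-close {0}): {0,1,2,3,4,5,6,8,10,12,14}
'e' @ 1: {1,2,3,4,5,6,8,9,10,12,13,14,15}  (accept∈set)
'd' @ 2: {1,2,3,4,5,6,7,8,9,10,11,12,14}
'e' @ 3: {1,2,3,4,5,6,8,9,10,12,13,14,15}  (accept∈set)
'a' @ 4: {1,2,3,4,5,6,8,9,10,11,12,14}
'a' @ 5: {1,2,3,4,5,6,8,9,10,11,12,14}
'a' @ 6: {1,2,3,4,5,6,8,9,10,11,12,14}
'e' @ 7: {1,2,3,4,5,6,8,9,10,12,13,14,15}  (accept∈set)
'e' @ 8: {1,2,3,4,5,6,8,9,10,12,13,14,15}  (accept∈set)
end set {1,2,3,4,5,6,8,9,10,12,13,14,15} — state 15 in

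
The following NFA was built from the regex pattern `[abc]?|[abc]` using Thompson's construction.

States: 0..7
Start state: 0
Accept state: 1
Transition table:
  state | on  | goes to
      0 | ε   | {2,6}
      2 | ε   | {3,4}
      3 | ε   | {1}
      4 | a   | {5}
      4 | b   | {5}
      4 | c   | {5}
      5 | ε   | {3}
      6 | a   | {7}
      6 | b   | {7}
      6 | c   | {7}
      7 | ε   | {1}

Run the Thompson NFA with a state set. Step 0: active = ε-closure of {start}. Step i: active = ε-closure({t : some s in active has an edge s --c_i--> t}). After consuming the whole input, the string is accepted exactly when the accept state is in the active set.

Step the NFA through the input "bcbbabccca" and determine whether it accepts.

Answer: REJECT

Steps:
start: ε-closure({0}) = {0,1,2,3,4,6}
'b' @ 1: {1,3,5,7}  [accepting]
'c' @ 2: {}  — no active states
rest 'bbabccca' ignored (set empty)
after full input: {}  (accept=1 not in)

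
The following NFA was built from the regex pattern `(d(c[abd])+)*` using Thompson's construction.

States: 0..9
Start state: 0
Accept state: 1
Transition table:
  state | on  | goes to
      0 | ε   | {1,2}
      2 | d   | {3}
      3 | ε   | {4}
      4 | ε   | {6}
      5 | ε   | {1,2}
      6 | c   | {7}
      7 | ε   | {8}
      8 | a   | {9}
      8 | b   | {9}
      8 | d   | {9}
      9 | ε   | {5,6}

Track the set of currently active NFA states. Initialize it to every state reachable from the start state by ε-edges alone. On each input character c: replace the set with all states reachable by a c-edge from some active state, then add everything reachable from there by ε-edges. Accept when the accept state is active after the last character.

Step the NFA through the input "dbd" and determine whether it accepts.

Answer: REJECT

Trace:
S₀ = ε-closure({0}) = {0,1,2}
'd' @ 1: {3,4,6}
'b' @ 2: {}  — state set empty
rest 'd' ignored (set empty)
end set {} — state 1 not in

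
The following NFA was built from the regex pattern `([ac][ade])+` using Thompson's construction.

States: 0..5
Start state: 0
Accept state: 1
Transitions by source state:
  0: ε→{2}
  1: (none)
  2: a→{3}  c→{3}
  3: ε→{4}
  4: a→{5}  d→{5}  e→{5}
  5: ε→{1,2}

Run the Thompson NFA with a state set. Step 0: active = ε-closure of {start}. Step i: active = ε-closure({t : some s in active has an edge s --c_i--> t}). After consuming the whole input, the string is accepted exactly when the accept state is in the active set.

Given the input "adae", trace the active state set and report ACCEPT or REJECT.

Answer: ACCEPT

Derivation:
S₀ = ε-closure({0}) = {0,2}
'a' @ 1: {3,4}
'd' @ 2: {1,2,5}  [accepting]
'a' @ 3: {3,4}
'e' @ 4: {1,2,5}  [accepting]
end set {1,2,5} — state 1 in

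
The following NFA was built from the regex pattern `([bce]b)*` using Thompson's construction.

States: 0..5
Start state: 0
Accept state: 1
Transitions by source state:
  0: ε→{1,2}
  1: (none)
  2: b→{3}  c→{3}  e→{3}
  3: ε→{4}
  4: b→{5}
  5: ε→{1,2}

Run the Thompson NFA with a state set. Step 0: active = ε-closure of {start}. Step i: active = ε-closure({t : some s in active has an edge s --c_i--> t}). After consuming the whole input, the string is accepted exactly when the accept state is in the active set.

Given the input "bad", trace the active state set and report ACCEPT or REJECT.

S₀ = ε-closure({0}) = {0,1,2}
'b' @ 1: {3,4}
'a' @ 2: {}  — state set empty
rest 'd' ignored (set empty)
final: {}; accept 1 not in set

Answer: REJECT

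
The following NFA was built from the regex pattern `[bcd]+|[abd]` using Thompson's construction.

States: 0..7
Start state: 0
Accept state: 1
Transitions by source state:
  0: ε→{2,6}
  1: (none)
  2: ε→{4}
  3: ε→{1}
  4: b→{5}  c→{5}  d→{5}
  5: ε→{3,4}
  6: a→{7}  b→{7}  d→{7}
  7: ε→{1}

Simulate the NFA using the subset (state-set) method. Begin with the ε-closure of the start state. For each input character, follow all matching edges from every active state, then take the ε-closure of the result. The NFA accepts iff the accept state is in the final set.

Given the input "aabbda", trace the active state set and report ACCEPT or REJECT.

start: ε-closure({0}) = {0,2,4,6}
'a' @ 1: {1,7}  ✓accept
'a' @ 2: {}  — dead — no transitions
rest 'bbda' ignored (set empty)
final: {}; accept 1 not in set

Answer: REJECT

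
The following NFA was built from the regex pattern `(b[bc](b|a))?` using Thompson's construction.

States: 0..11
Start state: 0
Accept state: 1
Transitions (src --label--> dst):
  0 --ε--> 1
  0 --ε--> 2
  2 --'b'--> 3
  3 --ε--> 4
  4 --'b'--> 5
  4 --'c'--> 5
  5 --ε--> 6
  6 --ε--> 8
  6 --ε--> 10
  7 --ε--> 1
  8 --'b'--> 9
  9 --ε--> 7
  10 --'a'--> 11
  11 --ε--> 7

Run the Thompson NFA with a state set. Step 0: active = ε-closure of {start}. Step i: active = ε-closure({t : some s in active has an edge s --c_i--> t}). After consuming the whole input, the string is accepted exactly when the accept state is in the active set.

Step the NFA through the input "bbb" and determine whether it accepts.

S₀ = ε-closure({0}) = {0,1,2}
'b' @ 1: {3,4}
'b' @ 2: {5,6,8,10}
'b' @ 3: {1,7,9}  ✓accept
end set {1,7,9} — state 1 in

Answer: ACCEPT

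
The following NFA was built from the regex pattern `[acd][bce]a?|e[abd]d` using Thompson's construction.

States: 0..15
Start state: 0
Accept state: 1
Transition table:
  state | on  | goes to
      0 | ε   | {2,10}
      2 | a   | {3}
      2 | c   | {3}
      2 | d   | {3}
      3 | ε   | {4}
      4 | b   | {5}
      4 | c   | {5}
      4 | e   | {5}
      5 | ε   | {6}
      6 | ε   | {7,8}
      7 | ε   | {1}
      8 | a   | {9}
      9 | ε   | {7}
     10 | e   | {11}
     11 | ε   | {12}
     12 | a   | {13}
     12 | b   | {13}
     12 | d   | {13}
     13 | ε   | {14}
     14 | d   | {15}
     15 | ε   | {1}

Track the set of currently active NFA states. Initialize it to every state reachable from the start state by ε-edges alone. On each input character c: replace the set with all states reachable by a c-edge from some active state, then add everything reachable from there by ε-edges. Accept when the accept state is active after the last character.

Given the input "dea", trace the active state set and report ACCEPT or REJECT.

Answer: ACCEPT

Derivation:
S₀ = ε-closure({0}) = {0,2,10}
'd' @ 1: {3,4}
'e' @ 2: {1,5,6,7,8}  ✓accept
'a' @ 3: {1,7,9}  ✓accept
final: {1,7,9}; accept 1 in set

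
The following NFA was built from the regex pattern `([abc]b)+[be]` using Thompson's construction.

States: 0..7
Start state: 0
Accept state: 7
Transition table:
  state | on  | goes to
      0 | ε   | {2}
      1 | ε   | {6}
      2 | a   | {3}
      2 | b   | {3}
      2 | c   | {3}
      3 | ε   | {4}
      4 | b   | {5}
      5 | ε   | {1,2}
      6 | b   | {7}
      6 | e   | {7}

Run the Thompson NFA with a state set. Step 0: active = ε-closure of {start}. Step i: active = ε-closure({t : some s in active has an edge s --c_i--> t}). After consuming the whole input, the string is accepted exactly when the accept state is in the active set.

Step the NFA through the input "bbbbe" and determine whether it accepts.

initial (ε-close {0}): {0,2}
'b' @ 1: {3,4}
'b' @ 2: {1,2,5,6}
'b' @ 3: {3,4,7}  (accept∈set)
'b' @ 4: {1,2,5,6}
'e' @ 5: {7}  (accept∈set)
end set {7} — state 7 in

Answer: ACCEPT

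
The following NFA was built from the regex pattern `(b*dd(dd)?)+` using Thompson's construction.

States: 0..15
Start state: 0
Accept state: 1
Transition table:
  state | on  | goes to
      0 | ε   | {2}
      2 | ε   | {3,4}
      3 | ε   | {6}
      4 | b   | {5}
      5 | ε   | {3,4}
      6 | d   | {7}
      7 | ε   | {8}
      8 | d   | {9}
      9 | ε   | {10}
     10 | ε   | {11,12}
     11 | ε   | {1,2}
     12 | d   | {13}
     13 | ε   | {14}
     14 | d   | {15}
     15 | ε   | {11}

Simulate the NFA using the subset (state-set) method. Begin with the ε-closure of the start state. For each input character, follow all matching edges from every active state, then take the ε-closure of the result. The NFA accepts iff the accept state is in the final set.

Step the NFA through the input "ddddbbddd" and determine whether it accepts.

Answer: REJECT

Steps:
initial (ε-close {0}): {0,2,3,4,6}
'd' @ 1: {7,8}
'd' @ 2: {1,2,3,4,6,9,10,11,12}  [accepting]
'd' @ 3: {7,8,13,14}
'd' @ 4: {1,2,3,4,6,9,10,11,12,15}  [accepting]
'b' @ 5: {3,4,5,6}
'b' @ 6: {3,4,5,6}
'd' @ 7: {7,8}
'd' @ 8: {1,2,3,4,6,9,10,11,12}  [accepting]
'd' @ 9: {7,8,13,14}
final: {7,8,13,14}; accept 1 not in set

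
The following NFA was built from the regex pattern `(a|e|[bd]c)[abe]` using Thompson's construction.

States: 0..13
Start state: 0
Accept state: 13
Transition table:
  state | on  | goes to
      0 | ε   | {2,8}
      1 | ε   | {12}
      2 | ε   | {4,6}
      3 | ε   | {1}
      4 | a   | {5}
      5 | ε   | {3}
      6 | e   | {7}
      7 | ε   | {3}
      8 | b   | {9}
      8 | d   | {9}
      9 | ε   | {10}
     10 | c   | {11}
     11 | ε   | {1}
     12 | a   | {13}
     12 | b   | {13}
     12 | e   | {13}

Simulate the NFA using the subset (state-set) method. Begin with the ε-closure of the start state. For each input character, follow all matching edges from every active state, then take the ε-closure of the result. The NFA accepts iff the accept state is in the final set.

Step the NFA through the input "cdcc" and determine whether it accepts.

Answer: REJECT

Derivation:
initial (ε-close {0}): {0,2,4,6,8}
'c' @ 1: {}  — dead — no transitions
rest 'dcc' ignored (set empty)
end set {} — state 13 not in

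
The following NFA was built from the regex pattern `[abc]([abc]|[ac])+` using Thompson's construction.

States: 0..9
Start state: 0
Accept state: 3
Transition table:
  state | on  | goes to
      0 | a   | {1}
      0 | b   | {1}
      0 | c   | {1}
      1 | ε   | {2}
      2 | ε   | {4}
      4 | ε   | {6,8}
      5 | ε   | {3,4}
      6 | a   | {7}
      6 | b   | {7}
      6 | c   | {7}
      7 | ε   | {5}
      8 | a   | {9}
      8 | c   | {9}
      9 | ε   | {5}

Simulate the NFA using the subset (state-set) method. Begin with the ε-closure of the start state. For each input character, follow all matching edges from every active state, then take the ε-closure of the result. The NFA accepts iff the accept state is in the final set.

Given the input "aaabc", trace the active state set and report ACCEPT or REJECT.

initial (ε-close {0}): {0}
'a' @ 1: {1,2,4,6,8}
'a' @ 2: {3,4,5,6,7,8,9}  (accept∈set)
'a' @ 3: {3,4,5,6,7,8,9}  (accept∈set)
'b' @ 4: {3,4,5,6,7,8}  (accept∈set)
'c' @ 5: {3,4,5,6,7,8,9}  (accept∈set)
end set {3,4,5,6,7,8,9} — state 3 in

Answer: ACCEPT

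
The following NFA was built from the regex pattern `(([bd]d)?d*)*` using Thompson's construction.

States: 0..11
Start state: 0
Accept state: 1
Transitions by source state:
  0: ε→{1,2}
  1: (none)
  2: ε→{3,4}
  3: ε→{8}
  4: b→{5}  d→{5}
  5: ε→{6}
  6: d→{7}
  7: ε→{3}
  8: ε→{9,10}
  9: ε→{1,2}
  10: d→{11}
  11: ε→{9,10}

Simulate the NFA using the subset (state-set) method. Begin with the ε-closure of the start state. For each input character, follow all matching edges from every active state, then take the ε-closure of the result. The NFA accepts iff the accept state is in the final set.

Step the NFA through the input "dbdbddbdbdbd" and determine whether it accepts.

S₀ = ε-closure({0}) = {0,1,2,3,4,8,9,10}
'd' @ 1: {1,2,3,4,5,6,8,9,10,11}  [accepting]
'b' @ 2: {5,6}
'd' @ 3: {1,2,3,4,7,8,9,10}  [accepting]
'b' @ 4: {5,6}
'd' @ 5: {1,2,3,4,7,8,9,10}  [accepting]
'd' @ 6: {1,2,3,4,5,6,8,9,10,11}  [accepting]
'b' @ 7: {5,6}
'd' @ 8: {1,2,3,4,7,8,9,10}  [accepting]
'b' @ 9: {5,6}
'd' @ 10: {1,2,3,4,7,8,9,10}  [accepting]
'b' @ 11: {5,6}
'd' @ 12: {1,2,3,4,7,8,9,10}  [accepting]
after full input: {1,2,3,4,7,8,9,10}  (accept=1 in)

Answer: ACCEPT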